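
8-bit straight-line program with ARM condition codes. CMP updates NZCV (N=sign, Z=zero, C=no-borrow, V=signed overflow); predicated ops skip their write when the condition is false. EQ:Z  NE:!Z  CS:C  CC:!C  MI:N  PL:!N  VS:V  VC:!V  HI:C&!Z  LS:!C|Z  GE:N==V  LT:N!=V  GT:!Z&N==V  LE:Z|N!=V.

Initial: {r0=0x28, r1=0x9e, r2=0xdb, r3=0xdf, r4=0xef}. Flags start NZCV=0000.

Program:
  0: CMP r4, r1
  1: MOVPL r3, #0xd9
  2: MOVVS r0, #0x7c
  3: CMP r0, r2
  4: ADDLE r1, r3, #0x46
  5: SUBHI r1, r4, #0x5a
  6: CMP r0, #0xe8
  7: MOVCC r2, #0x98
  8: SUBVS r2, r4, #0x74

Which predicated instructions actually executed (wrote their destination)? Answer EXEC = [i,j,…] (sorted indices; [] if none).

[0] flags=0010 → (cmp)
[1] flags=0010 PL?T → r3=0xd9
[2] flags=0010 VS?F → skip
[3] flags=0000 → (cmp)
[4] flags=0000 LE?F → skip
[5] flags=0000 HI?F → skip
[6] flags=0000 → (cmp)
[7] flags=0000 CC?T → r2=0x98
[8] flags=0000 VS?F → skip

EXEC = [1,7]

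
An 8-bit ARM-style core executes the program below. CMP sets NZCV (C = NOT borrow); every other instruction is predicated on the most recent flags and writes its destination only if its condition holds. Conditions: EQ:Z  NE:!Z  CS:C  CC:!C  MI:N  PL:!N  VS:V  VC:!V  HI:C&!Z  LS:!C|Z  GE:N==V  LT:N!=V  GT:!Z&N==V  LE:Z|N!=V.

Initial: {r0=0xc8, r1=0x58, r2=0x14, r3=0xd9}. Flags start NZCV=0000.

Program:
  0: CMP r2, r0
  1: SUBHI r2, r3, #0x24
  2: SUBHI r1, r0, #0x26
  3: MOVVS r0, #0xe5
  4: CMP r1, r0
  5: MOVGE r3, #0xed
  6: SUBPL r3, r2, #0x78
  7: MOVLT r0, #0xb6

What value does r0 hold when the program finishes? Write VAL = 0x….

VAL = 0xc8

[0] flags=0000 → (cmp)
[1] flags=0000 HI?F → skip
[2] flags=0000 HI?F → skip
[3] flags=0000 VS?F → skip
[4] flags=1001 → (cmp)
[5] flags=1001 GE?T → r3=0xed
[6] flags=1001 PL?F → skip
[7] flags=1001 LT?F → skip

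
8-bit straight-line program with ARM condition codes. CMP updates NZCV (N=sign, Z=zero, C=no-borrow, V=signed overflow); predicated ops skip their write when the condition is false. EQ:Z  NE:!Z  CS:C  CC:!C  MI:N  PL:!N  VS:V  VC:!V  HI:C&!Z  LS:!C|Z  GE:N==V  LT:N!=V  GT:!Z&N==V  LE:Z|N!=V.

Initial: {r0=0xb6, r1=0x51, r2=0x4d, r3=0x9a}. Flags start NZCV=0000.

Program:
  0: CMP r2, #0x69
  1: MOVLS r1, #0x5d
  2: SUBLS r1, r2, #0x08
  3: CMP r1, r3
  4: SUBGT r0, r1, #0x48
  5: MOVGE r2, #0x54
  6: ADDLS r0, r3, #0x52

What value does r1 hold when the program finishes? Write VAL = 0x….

[0] flags=1000 → (cmp)
[1] flags=1000 LS?T → r1=0x5d
[2] flags=1000 LS?T → r1=0x45
[3] flags=1001 → (cmp)
[4] flags=1001 GT?T → r0=0xfd
[5] flags=1001 GE?T → r2=0x54
[6] flags=1001 LS?T → r0=0xec

VAL = 0x45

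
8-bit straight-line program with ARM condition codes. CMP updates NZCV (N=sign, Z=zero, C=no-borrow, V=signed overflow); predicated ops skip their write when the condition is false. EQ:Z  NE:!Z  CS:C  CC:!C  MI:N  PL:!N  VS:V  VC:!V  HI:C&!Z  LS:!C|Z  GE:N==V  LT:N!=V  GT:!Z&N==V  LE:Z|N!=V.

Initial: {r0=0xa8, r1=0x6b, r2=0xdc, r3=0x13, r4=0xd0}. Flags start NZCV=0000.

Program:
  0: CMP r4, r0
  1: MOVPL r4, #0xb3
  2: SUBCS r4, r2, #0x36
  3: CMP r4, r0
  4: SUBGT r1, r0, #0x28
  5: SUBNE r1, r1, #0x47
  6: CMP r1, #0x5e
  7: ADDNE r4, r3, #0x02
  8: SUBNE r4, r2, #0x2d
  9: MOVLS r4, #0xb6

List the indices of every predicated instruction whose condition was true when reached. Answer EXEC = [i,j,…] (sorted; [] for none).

0: ✓ CMP  NZCV=0010
1: ✓ MOVPL  r4←0xb3
2: ✓ SUBCS  r4←0xa6
3: ✓ CMP  NZCV=1000
4: · SUBGT
5: ✓ SUBNE  r1←0x24
6: ✓ CMP  NZCV=1000
7: ✓ ADDNE  r4←0x15
8: ✓ SUBNE  r4←0xaf
9: ✓ MOVLS  r4←0xb6

EXEC = [1,2,5,7,8,9]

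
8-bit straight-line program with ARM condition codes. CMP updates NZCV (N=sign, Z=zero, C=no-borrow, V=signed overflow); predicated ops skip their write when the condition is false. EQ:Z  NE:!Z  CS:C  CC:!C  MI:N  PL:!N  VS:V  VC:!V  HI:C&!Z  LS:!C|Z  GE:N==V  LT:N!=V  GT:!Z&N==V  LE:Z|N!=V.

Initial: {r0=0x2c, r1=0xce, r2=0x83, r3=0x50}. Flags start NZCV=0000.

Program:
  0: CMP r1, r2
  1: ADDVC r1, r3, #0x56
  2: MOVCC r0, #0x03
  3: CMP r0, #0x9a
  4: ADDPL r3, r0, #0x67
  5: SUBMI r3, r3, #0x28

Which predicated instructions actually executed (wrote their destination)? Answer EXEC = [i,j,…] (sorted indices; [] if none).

0: ✓ CMP  NZCV=0010
1: ✓ ADDVC  r1←0xa6
2: · MOVCC
3: ✓ CMP  NZCV=1001
4: · ADDPL
5: ✓ SUBMI  r3←0x28

EXEC = [1,5]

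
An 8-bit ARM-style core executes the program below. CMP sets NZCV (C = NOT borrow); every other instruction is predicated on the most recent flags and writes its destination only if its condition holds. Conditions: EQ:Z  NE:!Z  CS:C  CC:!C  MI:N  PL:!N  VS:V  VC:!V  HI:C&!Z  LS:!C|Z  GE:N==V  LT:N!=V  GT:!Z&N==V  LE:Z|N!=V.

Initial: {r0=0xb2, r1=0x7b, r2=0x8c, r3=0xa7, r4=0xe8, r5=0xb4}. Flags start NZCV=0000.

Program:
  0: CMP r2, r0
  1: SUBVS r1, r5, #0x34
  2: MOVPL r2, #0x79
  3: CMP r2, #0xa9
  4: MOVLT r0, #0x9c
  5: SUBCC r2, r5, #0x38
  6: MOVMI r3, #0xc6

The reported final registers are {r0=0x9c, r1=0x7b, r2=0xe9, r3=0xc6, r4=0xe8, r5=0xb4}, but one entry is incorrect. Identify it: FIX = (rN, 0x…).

FIX = (r2, 0x7c)

[0] flags=1000 → (cmp)
[1] flags=1000 VS?F → skip
[2] flags=1000 PL?F → skip
[3] flags=1000 → (cmp)
[4] flags=1000 LT?T → r0=0x9c
[5] flags=1000 CC?T → r2=0x7c
[6] flags=1000 MI?T → r3=0xc6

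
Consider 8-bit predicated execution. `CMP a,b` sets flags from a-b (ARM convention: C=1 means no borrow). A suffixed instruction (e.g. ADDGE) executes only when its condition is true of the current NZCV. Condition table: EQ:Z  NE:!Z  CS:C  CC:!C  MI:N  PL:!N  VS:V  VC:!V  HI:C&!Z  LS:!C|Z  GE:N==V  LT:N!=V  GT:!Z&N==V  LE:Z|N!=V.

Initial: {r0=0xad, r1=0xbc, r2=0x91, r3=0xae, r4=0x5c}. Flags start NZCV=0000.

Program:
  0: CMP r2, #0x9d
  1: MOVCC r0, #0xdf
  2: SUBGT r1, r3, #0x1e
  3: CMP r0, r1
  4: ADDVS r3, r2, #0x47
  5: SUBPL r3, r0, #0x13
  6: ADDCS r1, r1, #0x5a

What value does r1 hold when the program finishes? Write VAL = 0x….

VAL = 0x16

[0] flags=1000 → (cmp)
[1] flags=1000 CC?T → r0=0xdf
[2] flags=1000 GT?F → skip
[3] flags=0010 → (cmp)
[4] flags=0010 VS?F → skip
[5] flags=0010 PL?T → r3=0xcc
[6] flags=0010 CS?T → r1=0x16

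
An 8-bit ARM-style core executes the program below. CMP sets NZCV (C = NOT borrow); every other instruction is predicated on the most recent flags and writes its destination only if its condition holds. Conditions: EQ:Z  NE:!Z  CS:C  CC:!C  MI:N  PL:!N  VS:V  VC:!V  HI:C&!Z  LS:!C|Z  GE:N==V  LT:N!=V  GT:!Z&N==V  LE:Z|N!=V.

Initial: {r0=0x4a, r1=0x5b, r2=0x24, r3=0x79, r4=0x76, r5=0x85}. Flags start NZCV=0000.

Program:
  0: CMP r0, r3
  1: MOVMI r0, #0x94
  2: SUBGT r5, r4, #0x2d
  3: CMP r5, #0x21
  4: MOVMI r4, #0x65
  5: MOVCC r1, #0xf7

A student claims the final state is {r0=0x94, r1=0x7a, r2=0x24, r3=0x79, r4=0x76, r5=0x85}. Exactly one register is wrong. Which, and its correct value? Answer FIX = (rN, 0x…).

0: ✓ CMP  NZCV=1000
1: ✓ MOVMI  r0←0x94
2: · SUBGT
3: ✓ CMP  NZCV=0011
4: · MOVMI
5: · MOVCC

FIX = (r1, 0x5b)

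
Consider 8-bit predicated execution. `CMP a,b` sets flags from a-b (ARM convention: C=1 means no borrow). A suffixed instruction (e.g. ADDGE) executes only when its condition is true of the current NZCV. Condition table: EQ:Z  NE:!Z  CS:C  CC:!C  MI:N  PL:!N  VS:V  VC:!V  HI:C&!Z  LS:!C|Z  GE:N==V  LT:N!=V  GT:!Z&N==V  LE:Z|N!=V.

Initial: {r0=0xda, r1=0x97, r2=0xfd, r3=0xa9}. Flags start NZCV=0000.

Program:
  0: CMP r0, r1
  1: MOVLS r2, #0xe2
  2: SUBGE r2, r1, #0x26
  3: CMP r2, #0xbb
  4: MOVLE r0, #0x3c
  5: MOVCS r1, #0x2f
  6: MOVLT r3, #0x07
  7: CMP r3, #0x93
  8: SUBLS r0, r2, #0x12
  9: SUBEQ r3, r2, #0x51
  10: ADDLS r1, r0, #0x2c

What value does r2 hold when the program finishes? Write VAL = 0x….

VAL = 0x71

0: ✓ CMP  NZCV=0010
1: · MOVLS
2: ✓ SUBGE  r2←0x71
3: ✓ CMP  NZCV=1001
4: · MOVLE
5: · MOVCS
6: · MOVLT
7: ✓ CMP  NZCV=0010
8: · SUBLS
9: · SUBEQ
10: · ADDLS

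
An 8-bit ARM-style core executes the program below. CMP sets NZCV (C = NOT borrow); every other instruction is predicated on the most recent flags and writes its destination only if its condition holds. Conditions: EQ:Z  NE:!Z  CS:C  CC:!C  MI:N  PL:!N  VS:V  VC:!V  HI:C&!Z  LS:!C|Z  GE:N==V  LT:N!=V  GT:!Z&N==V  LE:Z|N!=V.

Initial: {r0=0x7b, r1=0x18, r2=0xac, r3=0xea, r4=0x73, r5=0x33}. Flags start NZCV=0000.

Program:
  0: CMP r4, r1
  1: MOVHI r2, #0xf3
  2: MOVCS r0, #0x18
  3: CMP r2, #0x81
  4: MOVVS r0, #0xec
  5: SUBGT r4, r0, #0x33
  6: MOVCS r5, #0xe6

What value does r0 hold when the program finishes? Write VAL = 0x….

0: ✓ CMP  NZCV=0010
1: ✓ MOVHI  r2←0xf3
2: ✓ MOVCS  r0←0x18
3: ✓ CMP  NZCV=0010
4: · MOVVS
5: ✓ SUBGT  r4←0xe5
6: ✓ MOVCS  r5←0xe6

VAL = 0x18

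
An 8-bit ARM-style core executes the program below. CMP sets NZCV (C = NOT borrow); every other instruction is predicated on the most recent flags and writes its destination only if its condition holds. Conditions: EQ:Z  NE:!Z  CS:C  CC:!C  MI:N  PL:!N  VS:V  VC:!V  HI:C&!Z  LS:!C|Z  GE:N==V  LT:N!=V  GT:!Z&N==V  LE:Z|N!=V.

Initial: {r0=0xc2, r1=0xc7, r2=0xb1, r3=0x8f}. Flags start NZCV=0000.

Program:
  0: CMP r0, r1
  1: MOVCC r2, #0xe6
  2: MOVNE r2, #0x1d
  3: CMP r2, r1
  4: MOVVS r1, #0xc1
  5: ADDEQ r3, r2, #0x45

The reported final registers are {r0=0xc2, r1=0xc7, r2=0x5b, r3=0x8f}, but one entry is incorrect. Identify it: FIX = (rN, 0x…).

[0] flags=1000 → (cmp)
[1] flags=1000 CC?T → r2=0xe6
[2] flags=1000 NE?T → r2=0x1d
[3] flags=0000 → (cmp)
[4] flags=0000 VS?F → skip
[5] flags=0000 EQ?F → skip

FIX = (r2, 0x1d)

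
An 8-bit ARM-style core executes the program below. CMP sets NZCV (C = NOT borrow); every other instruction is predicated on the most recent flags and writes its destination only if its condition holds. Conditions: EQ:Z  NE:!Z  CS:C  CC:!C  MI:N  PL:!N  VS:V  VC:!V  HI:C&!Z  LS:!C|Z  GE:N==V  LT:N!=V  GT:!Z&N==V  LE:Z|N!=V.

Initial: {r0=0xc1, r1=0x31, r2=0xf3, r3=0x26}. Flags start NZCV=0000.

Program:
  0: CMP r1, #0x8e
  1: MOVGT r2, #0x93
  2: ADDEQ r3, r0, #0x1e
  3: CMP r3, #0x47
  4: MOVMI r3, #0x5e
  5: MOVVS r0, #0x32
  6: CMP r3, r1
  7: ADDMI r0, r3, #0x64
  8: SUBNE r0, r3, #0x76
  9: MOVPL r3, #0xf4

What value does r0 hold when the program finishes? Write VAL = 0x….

[0] flags=1001 → (cmp)
[1] flags=1001 GT?T → r2=0x93
[2] flags=1001 EQ?F → skip
[3] flags=1000 → (cmp)
[4] flags=1000 MI?T → r3=0x5e
[5] flags=1000 VS?F → skip
[6] flags=0010 → (cmp)
[7] flags=0010 MI?F → skip
[8] flags=0010 NE?T → r0=0xe8
[9] flags=0010 PL?T → r3=0xf4

VAL = 0xe8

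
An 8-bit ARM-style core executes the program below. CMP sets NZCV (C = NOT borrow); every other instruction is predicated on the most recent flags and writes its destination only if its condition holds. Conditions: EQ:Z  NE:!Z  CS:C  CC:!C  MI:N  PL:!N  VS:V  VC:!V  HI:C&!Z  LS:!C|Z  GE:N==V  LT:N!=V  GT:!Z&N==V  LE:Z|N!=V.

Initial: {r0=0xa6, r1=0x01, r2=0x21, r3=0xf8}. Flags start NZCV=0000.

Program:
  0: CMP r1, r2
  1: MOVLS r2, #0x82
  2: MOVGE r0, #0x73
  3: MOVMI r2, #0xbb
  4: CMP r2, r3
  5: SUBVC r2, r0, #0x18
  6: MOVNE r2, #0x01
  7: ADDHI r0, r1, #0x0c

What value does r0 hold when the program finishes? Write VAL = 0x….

0: ✓ CMP  NZCV=1000
1: ✓ MOVLS  r2←0x82
2: · MOVGE
3: ✓ MOVMI  r2←0xbb
4: ✓ CMP  NZCV=1000
5: ✓ SUBVC  r2←0x8e
6: ✓ MOVNE  r2←0x01
7: · ADDHI

VAL = 0xa6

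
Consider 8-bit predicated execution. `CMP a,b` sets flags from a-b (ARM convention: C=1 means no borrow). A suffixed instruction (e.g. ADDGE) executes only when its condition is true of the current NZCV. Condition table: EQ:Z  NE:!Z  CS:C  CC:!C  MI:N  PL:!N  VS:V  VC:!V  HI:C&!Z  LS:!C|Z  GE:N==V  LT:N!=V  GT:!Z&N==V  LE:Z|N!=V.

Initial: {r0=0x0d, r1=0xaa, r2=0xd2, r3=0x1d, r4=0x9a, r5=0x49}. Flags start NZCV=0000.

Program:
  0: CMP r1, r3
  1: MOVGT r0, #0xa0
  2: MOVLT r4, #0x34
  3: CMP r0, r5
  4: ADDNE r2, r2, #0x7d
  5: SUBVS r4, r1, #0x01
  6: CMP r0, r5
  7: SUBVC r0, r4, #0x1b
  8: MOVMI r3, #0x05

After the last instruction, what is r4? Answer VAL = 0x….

[0] flags=1010 → (cmp)
[1] flags=1010 GT?F → skip
[2] flags=1010 LT?T → r4=0x34
[3] flags=1000 → (cmp)
[4] flags=1000 NE?T → r2=0x4f
[5] flags=1000 VS?F → skip
[6] flags=1000 → (cmp)
[7] flags=1000 VC?T → r0=0x19
[8] flags=1000 MI?T → r3=0x05

VAL = 0x34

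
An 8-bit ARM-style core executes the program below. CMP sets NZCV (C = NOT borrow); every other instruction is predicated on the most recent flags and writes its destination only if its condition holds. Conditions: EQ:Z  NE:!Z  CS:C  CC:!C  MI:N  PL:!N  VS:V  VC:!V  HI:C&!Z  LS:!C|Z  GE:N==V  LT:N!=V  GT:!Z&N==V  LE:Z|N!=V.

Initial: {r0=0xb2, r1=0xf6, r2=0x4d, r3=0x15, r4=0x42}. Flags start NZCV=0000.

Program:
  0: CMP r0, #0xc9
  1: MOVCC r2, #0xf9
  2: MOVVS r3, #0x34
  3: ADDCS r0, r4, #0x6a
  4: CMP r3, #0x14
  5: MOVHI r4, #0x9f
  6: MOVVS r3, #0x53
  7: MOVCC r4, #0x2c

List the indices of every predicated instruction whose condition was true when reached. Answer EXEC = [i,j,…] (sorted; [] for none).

[0] flags=1000 → (cmp)
[1] flags=1000 CC?T → r2=0xf9
[2] flags=1000 VS?F → skip
[3] flags=1000 CS?F → skip
[4] flags=0010 → (cmp)
[5] flags=0010 HI?T → r4=0x9f
[6] flags=0010 VS?F → skip
[7] flags=0010 CC?F → skip

EXEC = [1,5]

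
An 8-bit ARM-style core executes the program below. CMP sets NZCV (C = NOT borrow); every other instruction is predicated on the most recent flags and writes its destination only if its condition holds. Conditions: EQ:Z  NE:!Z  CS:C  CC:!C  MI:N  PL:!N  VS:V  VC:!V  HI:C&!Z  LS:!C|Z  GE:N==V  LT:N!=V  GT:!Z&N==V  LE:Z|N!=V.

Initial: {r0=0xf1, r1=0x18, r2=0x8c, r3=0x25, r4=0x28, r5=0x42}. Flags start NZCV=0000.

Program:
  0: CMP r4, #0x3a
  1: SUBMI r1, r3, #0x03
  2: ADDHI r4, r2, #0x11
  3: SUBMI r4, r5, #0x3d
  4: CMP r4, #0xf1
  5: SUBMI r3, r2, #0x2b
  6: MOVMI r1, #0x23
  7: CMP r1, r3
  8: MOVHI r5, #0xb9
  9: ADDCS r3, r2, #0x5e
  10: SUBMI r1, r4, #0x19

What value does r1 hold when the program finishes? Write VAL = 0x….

VAL = 0xec

0: ✓ CMP  NZCV=1000
1: ✓ SUBMI  r1←0x22
2: · ADDHI
3: ✓ SUBMI  r4←0x05
4: ✓ CMP  NZCV=0000
5: · SUBMI
6: · MOVMI
7: ✓ CMP  NZCV=1000
8: · MOVHI
9: · ADDCS
10: ✓ SUBMI  r1←0xec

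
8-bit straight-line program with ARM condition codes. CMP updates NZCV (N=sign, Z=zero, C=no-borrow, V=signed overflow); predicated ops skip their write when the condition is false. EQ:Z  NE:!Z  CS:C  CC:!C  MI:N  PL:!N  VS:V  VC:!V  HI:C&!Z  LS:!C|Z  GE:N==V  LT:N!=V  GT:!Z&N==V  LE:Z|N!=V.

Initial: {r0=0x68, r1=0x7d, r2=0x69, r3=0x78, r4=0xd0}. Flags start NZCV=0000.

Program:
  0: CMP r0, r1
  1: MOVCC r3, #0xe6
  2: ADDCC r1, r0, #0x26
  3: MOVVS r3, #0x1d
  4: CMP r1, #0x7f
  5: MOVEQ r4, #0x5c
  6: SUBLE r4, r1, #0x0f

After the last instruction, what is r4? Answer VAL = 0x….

0: ✓ CMP  NZCV=1000
1: ✓ MOVCC  r3←0xe6
2: ✓ ADDCC  r1←0x8e
3: · MOVVS
4: ✓ CMP  NZCV=0011
5: · MOVEQ
6: ✓ SUBLE  r4←0x7f

VAL = 0x7f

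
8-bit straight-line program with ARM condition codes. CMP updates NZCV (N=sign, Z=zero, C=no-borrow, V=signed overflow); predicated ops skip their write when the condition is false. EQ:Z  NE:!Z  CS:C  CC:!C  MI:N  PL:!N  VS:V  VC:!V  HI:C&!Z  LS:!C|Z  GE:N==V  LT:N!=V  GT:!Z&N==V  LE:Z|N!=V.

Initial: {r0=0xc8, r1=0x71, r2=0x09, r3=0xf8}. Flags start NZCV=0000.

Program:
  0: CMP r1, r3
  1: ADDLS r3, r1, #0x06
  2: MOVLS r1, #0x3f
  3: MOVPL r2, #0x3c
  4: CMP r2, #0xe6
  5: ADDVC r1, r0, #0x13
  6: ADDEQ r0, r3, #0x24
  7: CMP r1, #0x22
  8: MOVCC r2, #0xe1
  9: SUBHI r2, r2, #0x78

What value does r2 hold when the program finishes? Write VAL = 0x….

0: ✓ CMP  NZCV=0000
1: ✓ ADDLS  r3←0x77
2: ✓ MOVLS  r1←0x3f
3: ✓ MOVPL  r2←0x3c
4: ✓ CMP  NZCV=0000
5: ✓ ADDVC  r1←0xdb
6: · ADDEQ
7: ✓ CMP  NZCV=1010
8: · MOVCC
9: ✓ SUBHI  r2←0xc4

VAL = 0xc4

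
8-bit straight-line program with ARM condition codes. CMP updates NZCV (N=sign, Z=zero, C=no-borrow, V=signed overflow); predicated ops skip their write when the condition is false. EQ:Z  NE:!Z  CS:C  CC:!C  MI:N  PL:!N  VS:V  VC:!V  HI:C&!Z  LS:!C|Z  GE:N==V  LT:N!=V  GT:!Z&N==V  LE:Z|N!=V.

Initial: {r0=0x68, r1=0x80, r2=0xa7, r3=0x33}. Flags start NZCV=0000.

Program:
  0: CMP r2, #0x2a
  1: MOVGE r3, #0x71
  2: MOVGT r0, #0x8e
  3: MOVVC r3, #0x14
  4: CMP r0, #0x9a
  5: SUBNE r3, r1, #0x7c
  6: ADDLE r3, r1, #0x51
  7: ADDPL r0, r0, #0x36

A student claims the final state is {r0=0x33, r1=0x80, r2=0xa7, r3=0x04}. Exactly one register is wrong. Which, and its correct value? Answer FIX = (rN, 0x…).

0: ✓ CMP  NZCV=0011
1: · MOVGE
2: · MOVGT
3: · MOVVC
4: ✓ CMP  NZCV=1001
5: ✓ SUBNE  r3←0x04
6: · ADDLE
7: · ADDPL

FIX = (r0, 0x68)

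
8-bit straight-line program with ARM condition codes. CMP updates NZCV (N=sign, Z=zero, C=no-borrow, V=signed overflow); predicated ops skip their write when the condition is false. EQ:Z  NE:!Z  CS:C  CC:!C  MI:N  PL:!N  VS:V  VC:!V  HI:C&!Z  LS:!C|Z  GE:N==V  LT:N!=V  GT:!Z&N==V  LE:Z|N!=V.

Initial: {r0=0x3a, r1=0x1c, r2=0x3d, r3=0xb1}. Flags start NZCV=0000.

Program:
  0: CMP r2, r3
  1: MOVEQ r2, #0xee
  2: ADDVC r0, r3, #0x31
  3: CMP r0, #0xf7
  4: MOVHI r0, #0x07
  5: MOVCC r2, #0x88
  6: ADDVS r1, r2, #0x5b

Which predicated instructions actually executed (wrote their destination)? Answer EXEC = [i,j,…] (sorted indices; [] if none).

0: ✓ CMP  NZCV=1001
1: · MOVEQ
2: · ADDVC
3: ✓ CMP  NZCV=0000
4: · MOVHI
5: ✓ MOVCC  r2←0x88
6: · ADDVS

EXEC = [5]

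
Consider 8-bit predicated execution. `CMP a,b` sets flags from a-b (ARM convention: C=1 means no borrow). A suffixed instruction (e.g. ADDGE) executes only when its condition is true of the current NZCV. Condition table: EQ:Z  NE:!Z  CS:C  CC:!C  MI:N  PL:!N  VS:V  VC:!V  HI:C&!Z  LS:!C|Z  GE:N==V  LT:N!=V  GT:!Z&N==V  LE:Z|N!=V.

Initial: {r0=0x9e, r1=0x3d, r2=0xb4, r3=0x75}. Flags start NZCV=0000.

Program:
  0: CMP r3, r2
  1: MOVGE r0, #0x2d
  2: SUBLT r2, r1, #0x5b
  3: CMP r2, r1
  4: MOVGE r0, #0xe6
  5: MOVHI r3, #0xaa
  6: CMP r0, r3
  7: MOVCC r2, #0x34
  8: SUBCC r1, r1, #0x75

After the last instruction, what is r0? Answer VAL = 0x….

0: ✓ CMP  NZCV=1001
1: ✓ MOVGE  r0←0x2d
2: · SUBLT
3: ✓ CMP  NZCV=0011
4: · MOVGE
5: ✓ MOVHI  r3←0xaa
6: ✓ CMP  NZCV=1001
7: ✓ MOVCC  r2←0x34
8: ✓ SUBCC  r1←0xc8

VAL = 0x2d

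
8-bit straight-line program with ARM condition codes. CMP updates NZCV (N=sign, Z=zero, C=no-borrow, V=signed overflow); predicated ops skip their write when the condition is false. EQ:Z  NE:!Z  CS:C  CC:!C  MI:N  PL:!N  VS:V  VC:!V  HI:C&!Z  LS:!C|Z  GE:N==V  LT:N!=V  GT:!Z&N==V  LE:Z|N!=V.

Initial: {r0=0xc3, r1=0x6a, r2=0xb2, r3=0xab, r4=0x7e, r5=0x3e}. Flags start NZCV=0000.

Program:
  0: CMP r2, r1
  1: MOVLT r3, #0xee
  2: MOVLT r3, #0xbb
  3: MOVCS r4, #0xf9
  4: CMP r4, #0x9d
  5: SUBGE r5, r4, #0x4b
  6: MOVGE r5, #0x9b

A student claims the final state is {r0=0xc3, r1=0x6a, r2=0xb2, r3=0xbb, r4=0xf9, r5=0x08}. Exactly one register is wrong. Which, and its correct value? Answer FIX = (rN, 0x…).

[0] flags=0011 → (cmp)
[1] flags=0011 LT?T → r3=0xee
[2] flags=0011 LT?T → r3=0xbb
[3] flags=0011 CS?T → r4=0xf9
[4] flags=0010 → (cmp)
[5] flags=0010 GE?T → r5=0xae
[6] flags=0010 GE?T → r5=0x9b

FIX = (r5, 0x9b)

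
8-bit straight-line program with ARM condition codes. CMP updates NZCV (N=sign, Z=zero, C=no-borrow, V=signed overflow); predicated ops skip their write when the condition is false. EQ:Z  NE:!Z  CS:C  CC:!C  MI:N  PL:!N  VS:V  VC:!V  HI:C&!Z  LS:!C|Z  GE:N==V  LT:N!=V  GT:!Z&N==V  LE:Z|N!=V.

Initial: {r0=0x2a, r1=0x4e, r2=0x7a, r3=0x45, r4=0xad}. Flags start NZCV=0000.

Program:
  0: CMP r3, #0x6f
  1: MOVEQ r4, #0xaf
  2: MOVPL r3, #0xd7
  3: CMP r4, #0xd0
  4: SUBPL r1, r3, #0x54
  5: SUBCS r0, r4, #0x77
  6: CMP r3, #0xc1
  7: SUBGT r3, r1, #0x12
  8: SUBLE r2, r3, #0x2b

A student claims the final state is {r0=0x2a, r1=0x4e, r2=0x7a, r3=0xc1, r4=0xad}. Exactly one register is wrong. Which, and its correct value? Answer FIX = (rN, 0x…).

[0] flags=1000 → (cmp)
[1] flags=1000 EQ?F → skip
[2] flags=1000 PL?F → skip
[3] flags=1000 → (cmp)
[4] flags=1000 PL?F → skip
[5] flags=1000 CS?F → skip
[6] flags=1001 → (cmp)
[7] flags=1001 GT?T → r3=0x3c
[8] flags=1001 LE?F → skip

FIX = (r3, 0x3c)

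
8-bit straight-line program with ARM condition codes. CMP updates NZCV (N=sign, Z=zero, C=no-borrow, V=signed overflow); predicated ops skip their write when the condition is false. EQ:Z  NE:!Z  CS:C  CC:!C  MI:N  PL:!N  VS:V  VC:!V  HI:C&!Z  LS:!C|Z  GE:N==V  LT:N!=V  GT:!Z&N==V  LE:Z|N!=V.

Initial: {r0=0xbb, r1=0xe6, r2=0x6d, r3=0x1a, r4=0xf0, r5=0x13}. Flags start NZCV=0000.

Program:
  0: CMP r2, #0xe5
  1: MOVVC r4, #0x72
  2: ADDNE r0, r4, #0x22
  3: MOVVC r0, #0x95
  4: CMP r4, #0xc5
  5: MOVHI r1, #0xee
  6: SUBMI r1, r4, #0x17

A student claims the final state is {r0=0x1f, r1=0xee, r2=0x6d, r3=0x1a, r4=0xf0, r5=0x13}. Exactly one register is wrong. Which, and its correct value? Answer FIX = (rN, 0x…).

[0] flags=1001 → (cmp)
[1] flags=1001 VC?F → skip
[2] flags=1001 NE?T → r0=0x12
[3] flags=1001 VC?F → skip
[4] flags=0010 → (cmp)
[5] flags=0010 HI?T → r1=0xee
[6] flags=0010 MI?F → skip

FIX = (r0, 0x12)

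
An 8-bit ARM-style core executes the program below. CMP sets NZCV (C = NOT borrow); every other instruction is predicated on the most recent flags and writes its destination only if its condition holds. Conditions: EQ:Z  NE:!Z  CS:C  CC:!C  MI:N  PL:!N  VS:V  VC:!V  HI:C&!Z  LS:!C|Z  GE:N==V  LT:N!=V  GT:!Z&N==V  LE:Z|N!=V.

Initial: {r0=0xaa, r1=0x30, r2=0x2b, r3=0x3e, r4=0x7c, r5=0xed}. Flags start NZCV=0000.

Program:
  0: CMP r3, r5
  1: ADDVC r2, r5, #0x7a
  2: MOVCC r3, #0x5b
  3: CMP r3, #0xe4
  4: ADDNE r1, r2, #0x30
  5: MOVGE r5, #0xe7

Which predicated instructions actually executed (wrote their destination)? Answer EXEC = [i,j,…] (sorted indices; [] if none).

0: ✓ CMP  NZCV=0000
1: ✓ ADDVC  r2←0x67
2: ✓ MOVCC  r3←0x5b
3: ✓ CMP  NZCV=0000
4: ✓ ADDNE  r1←0x97
5: ✓ MOVGE  r5←0xe7

EXEC = [1,2,4,5]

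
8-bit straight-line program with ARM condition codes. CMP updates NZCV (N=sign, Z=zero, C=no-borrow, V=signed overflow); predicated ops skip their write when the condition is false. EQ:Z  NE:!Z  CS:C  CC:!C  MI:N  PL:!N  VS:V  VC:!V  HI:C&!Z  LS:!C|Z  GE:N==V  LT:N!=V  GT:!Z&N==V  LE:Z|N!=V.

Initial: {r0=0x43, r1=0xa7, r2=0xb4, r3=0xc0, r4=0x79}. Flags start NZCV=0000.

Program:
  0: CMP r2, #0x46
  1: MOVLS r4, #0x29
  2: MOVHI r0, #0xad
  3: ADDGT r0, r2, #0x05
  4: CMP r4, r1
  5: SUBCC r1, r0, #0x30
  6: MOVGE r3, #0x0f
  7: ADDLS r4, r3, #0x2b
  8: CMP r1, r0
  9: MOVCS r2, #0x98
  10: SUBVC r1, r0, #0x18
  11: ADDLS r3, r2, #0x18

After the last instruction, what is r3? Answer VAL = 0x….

VAL = 0xcc

[0] flags=0011 → (cmp)
[1] flags=0011 LS?F → skip
[2] flags=0011 HI?T → r0=0xad
[3] flags=0011 GT?F → skip
[4] flags=1001 → (cmp)
[5] flags=1001 CC?T → r1=0x7d
[6] flags=1001 GE?T → r3=0x0f
[7] flags=1001 LS?T → r4=0x3a
[8] flags=1001 → (cmp)
[9] flags=1001 CS?F → skip
[10] flags=1001 VC?F → skip
[11] flags=1001 LS?T → r3=0xcc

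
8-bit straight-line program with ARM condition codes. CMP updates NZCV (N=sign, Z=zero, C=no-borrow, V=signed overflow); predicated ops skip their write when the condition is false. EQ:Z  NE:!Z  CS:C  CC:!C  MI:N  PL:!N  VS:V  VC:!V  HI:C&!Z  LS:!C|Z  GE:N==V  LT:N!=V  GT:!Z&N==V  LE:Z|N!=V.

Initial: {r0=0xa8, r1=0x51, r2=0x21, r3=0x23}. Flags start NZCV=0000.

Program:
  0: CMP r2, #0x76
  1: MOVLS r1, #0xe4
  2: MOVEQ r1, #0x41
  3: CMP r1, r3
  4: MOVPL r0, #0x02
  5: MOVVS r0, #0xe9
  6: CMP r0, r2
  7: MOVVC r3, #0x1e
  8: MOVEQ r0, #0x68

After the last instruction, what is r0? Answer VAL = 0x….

VAL = 0xa8

0: ✓ CMP  NZCV=1000
1: ✓ MOVLS  r1←0xe4
2: · MOVEQ
3: ✓ CMP  NZCV=1010
4: · MOVPL
5: · MOVVS
6: ✓ CMP  NZCV=1010
7: ✓ MOVVC  r3←0x1e
8: · MOVEQ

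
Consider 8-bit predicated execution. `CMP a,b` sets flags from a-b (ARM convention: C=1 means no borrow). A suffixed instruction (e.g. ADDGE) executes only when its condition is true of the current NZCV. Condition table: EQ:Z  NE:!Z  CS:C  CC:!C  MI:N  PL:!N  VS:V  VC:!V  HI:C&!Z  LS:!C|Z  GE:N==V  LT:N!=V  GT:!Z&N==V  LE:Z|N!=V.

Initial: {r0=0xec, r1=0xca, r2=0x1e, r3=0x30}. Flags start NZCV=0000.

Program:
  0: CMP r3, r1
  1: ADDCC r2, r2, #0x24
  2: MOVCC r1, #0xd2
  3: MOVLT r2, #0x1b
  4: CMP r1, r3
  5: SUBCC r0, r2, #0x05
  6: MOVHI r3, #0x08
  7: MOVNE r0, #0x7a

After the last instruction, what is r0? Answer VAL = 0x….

0: ✓ CMP  NZCV=0000
1: ✓ ADDCC  r2←0x42
2: ✓ MOVCC  r1←0xd2
3: · MOVLT
4: ✓ CMP  NZCV=1010
5: · SUBCC
6: ✓ MOVHI  r3←0x08
7: ✓ MOVNE  r0←0x7a

VAL = 0x7a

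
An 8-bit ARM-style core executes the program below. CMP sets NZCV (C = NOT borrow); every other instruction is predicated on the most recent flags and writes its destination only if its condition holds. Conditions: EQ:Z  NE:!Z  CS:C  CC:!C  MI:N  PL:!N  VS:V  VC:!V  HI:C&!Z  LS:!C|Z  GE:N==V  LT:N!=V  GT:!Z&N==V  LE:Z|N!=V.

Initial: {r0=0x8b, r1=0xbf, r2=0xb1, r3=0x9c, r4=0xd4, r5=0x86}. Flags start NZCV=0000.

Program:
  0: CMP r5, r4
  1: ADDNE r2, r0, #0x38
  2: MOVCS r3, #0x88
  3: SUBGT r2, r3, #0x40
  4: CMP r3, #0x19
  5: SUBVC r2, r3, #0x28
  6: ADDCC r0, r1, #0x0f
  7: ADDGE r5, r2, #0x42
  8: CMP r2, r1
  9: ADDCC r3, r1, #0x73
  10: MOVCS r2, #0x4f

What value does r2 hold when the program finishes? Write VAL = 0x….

VAL = 0x74

[0] flags=1000 → (cmp)
[1] flags=1000 NE?T → r2=0xc3
[2] flags=1000 CS?F → skip
[3] flags=1000 GT?F → skip
[4] flags=1010 → (cmp)
[5] flags=1010 VC?T → r2=0x74
[6] flags=1010 CC?F → skip
[7] flags=1010 GE?F → skip
[8] flags=1001 → (cmp)
[9] flags=1001 CC?T → r3=0x32
[10] flags=1001 CS?F → skip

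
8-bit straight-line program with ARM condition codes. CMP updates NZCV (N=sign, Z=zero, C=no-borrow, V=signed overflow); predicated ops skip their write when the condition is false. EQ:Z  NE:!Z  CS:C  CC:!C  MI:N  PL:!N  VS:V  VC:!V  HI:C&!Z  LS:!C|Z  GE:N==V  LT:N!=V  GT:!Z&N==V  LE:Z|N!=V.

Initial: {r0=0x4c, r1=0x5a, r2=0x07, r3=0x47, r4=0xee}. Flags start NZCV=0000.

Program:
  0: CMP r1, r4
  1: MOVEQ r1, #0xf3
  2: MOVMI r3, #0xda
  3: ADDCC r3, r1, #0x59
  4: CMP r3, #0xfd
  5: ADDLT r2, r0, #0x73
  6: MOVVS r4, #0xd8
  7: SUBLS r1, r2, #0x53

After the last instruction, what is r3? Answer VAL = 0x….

VAL = 0xb3

0: ✓ CMP  NZCV=0000
1: · MOVEQ
2: · MOVMI
3: ✓ ADDCC  r3←0xb3
4: ✓ CMP  NZCV=1000
5: ✓ ADDLT  r2←0xbf
6: · MOVVS
7: ✓ SUBLS  r1←0x6c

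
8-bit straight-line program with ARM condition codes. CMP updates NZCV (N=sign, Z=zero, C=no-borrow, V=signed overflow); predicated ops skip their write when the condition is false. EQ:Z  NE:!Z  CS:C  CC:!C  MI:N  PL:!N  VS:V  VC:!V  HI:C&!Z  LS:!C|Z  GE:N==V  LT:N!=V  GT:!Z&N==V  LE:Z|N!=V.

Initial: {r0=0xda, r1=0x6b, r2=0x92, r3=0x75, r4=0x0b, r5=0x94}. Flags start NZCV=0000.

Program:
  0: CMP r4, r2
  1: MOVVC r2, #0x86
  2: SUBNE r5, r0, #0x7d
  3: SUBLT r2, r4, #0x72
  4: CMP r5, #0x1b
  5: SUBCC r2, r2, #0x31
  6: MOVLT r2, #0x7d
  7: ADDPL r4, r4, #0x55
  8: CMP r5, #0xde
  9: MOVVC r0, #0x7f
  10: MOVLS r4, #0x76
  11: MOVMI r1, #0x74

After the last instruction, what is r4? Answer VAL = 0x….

0: ✓ CMP  NZCV=0000
1: ✓ MOVVC  r2←0x86
2: ✓ SUBNE  r5←0x5d
3: · SUBLT
4: ✓ CMP  NZCV=0010
5: · SUBCC
6: · MOVLT
7: ✓ ADDPL  r4←0x60
8: ✓ CMP  NZCV=0000
9: ✓ MOVVC  r0←0x7f
10: ✓ MOVLS  r4←0x76
11: · MOVMI

VAL = 0x76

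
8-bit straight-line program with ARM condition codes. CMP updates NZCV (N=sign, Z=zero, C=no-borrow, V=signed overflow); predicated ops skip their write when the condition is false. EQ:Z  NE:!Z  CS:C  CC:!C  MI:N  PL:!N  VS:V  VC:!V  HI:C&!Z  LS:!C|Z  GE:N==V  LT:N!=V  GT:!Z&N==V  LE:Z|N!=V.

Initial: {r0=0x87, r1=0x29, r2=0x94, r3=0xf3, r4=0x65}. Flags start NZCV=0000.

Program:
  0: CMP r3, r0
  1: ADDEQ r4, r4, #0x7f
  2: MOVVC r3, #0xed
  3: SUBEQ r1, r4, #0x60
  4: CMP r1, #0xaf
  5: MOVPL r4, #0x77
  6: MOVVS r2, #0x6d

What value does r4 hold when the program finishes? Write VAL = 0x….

[0] flags=0010 → (cmp)
[1] flags=0010 EQ?F → skip
[2] flags=0010 VC?T → r3=0xed
[3] flags=0010 EQ?F → skip
[4] flags=0000 → (cmp)
[5] flags=0000 PL?T → r4=0x77
[6] flags=0000 VS?F → skip

VAL = 0x77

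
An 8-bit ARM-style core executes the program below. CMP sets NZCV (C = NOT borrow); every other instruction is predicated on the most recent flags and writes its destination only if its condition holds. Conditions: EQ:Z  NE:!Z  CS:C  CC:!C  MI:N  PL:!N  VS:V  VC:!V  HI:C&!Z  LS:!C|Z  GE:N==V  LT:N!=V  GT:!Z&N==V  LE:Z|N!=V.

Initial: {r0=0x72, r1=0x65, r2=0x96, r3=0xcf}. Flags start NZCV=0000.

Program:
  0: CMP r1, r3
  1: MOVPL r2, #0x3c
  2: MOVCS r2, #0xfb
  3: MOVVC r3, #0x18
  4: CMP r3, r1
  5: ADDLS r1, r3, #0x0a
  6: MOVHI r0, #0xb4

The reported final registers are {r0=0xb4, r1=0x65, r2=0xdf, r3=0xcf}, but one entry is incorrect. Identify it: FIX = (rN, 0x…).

FIX = (r2, 0x96)

[0] flags=1001 → (cmp)
[1] flags=1001 PL?F → skip
[2] flags=1001 CS?F → skip
[3] flags=1001 VC?F → skip
[4] flags=0011 → (cmp)
[5] flags=0011 LS?F → skip
[6] flags=0011 HI?T → r0=0xb4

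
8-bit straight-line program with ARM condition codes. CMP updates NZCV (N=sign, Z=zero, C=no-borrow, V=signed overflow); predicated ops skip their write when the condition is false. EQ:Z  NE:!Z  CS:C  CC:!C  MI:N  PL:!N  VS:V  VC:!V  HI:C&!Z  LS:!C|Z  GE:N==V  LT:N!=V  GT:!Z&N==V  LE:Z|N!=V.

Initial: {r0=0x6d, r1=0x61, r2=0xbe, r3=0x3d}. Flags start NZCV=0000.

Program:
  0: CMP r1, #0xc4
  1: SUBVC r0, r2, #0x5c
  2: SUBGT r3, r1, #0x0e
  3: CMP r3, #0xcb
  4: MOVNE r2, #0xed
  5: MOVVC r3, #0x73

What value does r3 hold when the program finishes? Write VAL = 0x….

VAL = 0x53

0: ✓ CMP  NZCV=1001
1: · SUBVC
2: ✓ SUBGT  r3←0x53
3: ✓ CMP  NZCV=1001
4: ✓ MOVNE  r2←0xed
5: · MOVVC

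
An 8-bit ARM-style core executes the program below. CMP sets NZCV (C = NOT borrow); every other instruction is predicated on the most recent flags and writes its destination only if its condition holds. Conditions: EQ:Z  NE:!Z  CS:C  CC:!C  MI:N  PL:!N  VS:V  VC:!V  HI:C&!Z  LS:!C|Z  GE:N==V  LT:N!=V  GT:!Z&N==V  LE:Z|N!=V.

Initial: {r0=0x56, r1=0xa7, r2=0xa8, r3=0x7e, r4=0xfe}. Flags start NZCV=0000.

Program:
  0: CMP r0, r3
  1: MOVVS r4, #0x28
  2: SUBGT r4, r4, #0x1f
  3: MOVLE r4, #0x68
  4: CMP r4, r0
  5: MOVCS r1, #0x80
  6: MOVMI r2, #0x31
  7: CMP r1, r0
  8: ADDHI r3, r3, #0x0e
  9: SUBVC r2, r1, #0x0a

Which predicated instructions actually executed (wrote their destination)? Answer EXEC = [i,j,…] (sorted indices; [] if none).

EXEC = [3,5,8]

0: ✓ CMP  NZCV=1000
1: · MOVVS
2: · SUBGT
3: ✓ MOVLE  r4←0x68
4: ✓ CMP  NZCV=0010
5: ✓ MOVCS  r1←0x80
6: · MOVMI
7: ✓ CMP  NZCV=0011
8: ✓ ADDHI  r3←0x8c
9: · SUBVC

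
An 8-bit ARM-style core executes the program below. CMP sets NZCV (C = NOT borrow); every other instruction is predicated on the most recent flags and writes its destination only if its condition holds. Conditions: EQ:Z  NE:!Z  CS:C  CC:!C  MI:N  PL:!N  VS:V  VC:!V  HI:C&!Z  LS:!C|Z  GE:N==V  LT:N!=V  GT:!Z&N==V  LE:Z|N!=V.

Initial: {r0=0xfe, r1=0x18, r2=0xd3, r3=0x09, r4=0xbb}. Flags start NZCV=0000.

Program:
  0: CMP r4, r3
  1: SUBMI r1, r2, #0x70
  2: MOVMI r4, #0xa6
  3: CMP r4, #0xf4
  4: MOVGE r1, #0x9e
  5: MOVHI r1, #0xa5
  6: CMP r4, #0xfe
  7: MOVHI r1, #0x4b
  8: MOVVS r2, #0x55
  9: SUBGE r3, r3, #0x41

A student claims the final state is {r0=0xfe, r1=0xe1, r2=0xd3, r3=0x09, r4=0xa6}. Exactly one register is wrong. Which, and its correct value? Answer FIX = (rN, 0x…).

FIX = (r1, 0x63)

[0] flags=1010 → (cmp)
[1] flags=1010 MI?T → r1=0x63
[2] flags=1010 MI?T → r4=0xa6
[3] flags=1000 → (cmp)
[4] flags=1000 GE?F → skip
[5] flags=1000 HI?F → skip
[6] flags=1000 → (cmp)
[7] flags=1000 HI?F → skip
[8] flags=1000 VS?F → skip
[9] flags=1000 GE?F → skip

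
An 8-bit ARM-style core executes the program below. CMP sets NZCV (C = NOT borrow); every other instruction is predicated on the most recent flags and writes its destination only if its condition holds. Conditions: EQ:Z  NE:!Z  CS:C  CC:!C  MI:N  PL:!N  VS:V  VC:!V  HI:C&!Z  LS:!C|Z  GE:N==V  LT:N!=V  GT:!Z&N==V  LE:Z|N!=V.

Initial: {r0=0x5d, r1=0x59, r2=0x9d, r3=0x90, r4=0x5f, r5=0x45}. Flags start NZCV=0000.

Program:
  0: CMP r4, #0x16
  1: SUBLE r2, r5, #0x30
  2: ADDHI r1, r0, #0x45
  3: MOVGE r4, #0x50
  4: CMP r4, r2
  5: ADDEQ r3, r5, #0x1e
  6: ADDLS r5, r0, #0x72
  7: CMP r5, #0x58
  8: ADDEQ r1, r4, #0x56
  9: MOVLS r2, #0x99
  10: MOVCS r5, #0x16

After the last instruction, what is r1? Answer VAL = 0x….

VAL = 0xa2

[0] flags=0010 → (cmp)
[1] flags=0010 LE?F → skip
[2] flags=0010 HI?T → r1=0xa2
[3] flags=0010 GE?T → r4=0x50
[4] flags=1001 → (cmp)
[5] flags=1001 EQ?F → skip
[6] flags=1001 LS?T → r5=0xcf
[7] flags=0011 → (cmp)
[8] flags=0011 EQ?F → skip
[9] flags=0011 LS?F → skip
[10] flags=0011 CS?T → r5=0x16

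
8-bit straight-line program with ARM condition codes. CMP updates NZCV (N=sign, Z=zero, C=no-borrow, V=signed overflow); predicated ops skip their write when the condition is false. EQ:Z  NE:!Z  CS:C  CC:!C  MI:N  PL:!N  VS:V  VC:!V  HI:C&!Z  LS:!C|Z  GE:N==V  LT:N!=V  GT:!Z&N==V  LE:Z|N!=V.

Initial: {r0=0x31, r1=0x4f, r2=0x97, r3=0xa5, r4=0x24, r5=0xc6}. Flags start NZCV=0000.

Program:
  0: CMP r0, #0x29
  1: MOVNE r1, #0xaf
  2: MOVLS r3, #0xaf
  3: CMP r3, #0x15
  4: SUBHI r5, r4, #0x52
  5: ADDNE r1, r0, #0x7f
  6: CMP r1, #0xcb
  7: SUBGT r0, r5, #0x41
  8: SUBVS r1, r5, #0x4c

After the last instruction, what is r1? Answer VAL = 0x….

VAL = 0xb0

0: ✓ CMP  NZCV=0010
1: ✓ MOVNE  r1←0xaf
2: · MOVLS
3: ✓ CMP  NZCV=1010
4: ✓ SUBHI  r5←0xd2
5: ✓ ADDNE  r1←0xb0
6: ✓ CMP  NZCV=1000
7: · SUBGT
8: · SUBVS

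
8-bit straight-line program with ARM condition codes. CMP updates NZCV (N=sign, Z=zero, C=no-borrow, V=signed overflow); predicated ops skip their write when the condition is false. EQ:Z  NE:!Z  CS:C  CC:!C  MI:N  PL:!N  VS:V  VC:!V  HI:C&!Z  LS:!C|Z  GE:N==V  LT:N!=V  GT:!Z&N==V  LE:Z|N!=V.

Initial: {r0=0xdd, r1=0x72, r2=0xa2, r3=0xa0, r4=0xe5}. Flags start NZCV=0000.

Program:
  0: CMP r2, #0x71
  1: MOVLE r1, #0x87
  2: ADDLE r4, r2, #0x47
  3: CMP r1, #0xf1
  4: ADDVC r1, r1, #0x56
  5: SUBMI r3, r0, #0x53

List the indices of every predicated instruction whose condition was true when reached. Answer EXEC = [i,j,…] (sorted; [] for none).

0: ✓ CMP  NZCV=0011
1: ✓ MOVLE  r1←0x87
2: ✓ ADDLE  r4←0xe9
3: ✓ CMP  NZCV=1000
4: ✓ ADDVC  r1←0xdd
5: ✓ SUBMI  r3←0x8a

EXEC = [1,2,4,5]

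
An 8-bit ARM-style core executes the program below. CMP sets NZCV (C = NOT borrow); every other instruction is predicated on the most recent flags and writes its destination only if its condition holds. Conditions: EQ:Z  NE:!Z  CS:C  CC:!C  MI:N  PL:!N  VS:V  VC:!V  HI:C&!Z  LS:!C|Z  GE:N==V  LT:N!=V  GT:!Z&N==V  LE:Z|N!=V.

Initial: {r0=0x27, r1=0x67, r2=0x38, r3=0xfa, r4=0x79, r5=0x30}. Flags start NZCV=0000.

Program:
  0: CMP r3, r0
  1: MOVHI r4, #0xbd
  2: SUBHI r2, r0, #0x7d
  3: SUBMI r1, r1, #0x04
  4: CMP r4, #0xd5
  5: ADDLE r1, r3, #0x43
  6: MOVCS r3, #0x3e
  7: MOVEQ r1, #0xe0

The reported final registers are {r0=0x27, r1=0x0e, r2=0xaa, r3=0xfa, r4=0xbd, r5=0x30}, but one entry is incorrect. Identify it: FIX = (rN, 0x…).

[0] flags=1010 → (cmp)
[1] flags=1010 HI?T → r4=0xbd
[2] flags=1010 HI?T → r2=0xaa
[3] flags=1010 MI?T → r1=0x63
[4] flags=1000 → (cmp)
[5] flags=1000 LE?T → r1=0x3d
[6] flags=1000 CS?F → skip
[7] flags=1000 EQ?F → skip

FIX = (r1, 0x3d)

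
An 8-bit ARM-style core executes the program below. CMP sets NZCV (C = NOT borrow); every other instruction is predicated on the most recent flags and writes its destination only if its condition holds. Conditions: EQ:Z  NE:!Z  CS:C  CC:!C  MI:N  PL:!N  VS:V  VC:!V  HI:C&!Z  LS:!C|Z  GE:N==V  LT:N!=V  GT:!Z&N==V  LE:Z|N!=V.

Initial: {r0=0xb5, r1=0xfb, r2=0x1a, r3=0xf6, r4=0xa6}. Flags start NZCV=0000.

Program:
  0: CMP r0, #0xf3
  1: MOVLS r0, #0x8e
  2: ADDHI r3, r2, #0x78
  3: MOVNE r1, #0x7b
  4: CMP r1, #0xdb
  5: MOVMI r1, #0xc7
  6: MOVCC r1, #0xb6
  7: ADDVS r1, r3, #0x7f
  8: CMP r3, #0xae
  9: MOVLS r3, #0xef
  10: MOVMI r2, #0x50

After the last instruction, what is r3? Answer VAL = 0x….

VAL = 0xf6

[0] flags=1000 → (cmp)
[1] flags=1000 LS?T → r0=0x8e
[2] flags=1000 HI?F → skip
[3] flags=1000 NE?T → r1=0x7b
[4] flags=1001 → (cmp)
[5] flags=1001 MI?T → r1=0xc7
[6] flags=1001 CC?T → r1=0xb6
[7] flags=1001 VS?T → r1=0x75
[8] flags=0010 → (cmp)
[9] flags=0010 LS?F → skip
[10] flags=0010 MI?F → skip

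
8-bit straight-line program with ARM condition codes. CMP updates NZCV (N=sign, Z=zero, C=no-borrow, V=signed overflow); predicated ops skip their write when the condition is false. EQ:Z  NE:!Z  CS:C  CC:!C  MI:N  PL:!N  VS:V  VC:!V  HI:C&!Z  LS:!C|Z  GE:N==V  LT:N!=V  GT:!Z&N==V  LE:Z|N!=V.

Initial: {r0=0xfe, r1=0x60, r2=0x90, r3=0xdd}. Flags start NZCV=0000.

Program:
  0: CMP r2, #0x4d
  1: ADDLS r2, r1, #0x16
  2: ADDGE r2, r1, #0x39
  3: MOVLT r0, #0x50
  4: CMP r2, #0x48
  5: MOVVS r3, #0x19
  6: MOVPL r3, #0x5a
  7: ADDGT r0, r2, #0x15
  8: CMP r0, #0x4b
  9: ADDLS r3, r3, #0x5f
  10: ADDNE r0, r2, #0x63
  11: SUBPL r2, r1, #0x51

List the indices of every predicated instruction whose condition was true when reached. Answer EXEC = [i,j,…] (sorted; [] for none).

[0] flags=0011 → (cmp)
[1] flags=0011 LS?F → skip
[2] flags=0011 GE?F → skip
[3] flags=0011 LT?T → r0=0x50
[4] flags=0011 → (cmp)
[5] flags=0011 VS?T → r3=0x19
[6] flags=0011 PL?T → r3=0x5a
[7] flags=0011 GT?F → skip
[8] flags=0010 → (cmp)
[9] flags=0010 LS?F → skip
[10] flags=0010 NE?T → r0=0xf3
[11] flags=0010 PL?T → r2=0x0f

EXEC = [3,5,6,10,11]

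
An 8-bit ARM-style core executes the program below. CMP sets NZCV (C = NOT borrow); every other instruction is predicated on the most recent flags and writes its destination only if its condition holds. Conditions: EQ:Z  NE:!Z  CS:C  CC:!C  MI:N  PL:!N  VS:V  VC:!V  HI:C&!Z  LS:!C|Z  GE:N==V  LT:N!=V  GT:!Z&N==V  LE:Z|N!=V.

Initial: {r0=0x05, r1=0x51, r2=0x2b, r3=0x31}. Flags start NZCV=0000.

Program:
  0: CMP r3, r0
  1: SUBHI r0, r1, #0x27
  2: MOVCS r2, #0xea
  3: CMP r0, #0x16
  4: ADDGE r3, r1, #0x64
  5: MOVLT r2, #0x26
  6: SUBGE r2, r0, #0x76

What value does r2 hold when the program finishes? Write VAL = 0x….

0: ✓ CMP  NZCV=0010
1: ✓ SUBHI  r0←0x2a
2: ✓ MOVCS  r2←0xea
3: ✓ CMP  NZCV=0010
4: ✓ ADDGE  r3←0xb5
5: · MOVLT
6: ✓ SUBGE  r2←0xb4

VAL = 0xb4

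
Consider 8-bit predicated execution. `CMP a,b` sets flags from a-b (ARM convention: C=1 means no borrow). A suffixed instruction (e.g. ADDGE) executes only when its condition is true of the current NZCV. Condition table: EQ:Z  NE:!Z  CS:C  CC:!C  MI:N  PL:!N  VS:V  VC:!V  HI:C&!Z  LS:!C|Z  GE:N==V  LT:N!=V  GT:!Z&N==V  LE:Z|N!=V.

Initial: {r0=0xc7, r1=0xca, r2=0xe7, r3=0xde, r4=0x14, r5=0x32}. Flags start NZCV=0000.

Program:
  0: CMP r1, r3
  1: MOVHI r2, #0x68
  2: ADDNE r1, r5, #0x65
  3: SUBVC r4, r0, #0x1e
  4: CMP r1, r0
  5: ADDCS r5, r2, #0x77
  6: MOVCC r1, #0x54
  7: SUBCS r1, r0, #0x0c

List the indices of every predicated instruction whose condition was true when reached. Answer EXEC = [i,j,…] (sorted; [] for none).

EXEC = [2,3,6]

[0] flags=1000 → (cmp)
[1] flags=1000 HI?F → skip
[2] flags=1000 NE?T → r1=0x97
[3] flags=1000 VC?T → r4=0xa9
[4] flags=1000 → (cmp)
[5] flags=1000 CS?F → skip
[6] flags=1000 CC?T → r1=0x54
[7] flags=1000 CS?F → skip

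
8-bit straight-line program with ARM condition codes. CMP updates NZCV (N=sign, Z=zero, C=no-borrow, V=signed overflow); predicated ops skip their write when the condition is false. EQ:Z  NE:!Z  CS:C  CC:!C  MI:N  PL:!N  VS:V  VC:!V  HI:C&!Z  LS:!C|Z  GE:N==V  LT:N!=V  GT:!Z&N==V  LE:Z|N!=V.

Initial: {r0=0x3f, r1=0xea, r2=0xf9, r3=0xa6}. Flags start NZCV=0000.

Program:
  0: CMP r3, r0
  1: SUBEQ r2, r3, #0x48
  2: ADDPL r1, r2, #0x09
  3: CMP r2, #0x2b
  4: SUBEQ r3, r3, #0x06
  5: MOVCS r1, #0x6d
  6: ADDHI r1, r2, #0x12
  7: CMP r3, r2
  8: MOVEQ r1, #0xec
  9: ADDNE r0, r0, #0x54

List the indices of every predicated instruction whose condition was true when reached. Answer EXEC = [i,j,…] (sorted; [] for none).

[0] flags=0011 → (cmp)
[1] flags=0011 EQ?F → skip
[2] flags=0011 PL?T → r1=0x02
[3] flags=1010 → (cmp)
[4] flags=1010 EQ?F → skip
[5] flags=1010 CS?T → r1=0x6d
[6] flags=1010 HI?T → r1=0x0b
[7] flags=1000 → (cmp)
[8] flags=1000 EQ?F → skip
[9] flags=1000 NE?T → r0=0x93

EXEC = [2,5,6,9]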